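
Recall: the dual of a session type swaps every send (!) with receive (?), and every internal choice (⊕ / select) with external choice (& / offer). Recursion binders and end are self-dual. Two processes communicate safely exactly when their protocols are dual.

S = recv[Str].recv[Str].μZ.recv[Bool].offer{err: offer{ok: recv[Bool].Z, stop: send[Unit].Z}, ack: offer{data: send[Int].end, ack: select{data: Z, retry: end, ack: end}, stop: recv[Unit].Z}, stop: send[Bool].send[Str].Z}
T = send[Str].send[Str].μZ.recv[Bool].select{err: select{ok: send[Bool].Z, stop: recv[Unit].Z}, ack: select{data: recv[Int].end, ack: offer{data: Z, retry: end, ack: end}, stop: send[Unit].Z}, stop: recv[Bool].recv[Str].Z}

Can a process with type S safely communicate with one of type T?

NO

recv[Str] vs send[Str]  ✓
  recv[Str] vs send[Str]  ✓
    μZ vs μZ  ✓ (rec unchanged)
      recv[Bool] vs recv[Bool]  ✗ same direction on both sides — not dual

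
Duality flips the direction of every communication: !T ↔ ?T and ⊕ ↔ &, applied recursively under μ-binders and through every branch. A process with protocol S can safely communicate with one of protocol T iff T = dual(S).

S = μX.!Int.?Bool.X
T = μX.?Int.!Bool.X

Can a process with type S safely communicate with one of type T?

YES

μX ‖ μX  match (binder kept)
  !Int ‖ ?Int  match
    ?Bool ‖ !Bool  match
      X ‖ X  match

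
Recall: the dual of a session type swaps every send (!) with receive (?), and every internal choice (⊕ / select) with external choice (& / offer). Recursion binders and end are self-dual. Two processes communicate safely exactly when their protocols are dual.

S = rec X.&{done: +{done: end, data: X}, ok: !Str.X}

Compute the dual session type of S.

rec X → rec X  (rec unchanged)
  &{done,ok} → +{done,ok}  (external→internal)
    case done:
      +{done,data} → &{done,data}  (select→offer)
        case done:
          end ↦ end
        case data:
          X ↦ X
    case ok:
      !Str → ?Str
        X ↦ X

rec X.+{done: &{done: end, data: X}, ok: ?Str.X}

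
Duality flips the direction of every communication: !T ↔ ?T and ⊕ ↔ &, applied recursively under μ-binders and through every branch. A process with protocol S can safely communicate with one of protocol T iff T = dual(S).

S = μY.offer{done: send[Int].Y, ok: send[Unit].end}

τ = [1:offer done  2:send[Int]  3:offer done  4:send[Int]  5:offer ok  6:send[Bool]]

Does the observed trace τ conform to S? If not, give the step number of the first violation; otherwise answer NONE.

step 1: offer done  ✓  residual = send[Int].μY.…
step 2: send[Int]  ✓  residual = μY.…
step 3: offer done  ✓  residual = send[Int].μY.…
step 4: send[Int]  ✓  residual = μY.…
step 5: offer ok  ✓  residual = send[Unit].end
step 6: got send[Bool], protocol expects send[Unit]  ✗

6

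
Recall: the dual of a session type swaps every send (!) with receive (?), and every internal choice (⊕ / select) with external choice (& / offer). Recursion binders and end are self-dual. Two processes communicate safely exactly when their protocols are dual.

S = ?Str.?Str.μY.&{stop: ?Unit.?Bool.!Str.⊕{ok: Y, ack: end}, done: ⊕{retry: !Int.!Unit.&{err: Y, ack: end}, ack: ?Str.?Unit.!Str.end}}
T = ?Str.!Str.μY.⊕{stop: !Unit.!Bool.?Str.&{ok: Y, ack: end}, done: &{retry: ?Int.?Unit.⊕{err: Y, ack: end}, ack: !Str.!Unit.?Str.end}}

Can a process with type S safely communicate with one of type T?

NO

?Str | ?Str  ✗ same direction on both sides — not dual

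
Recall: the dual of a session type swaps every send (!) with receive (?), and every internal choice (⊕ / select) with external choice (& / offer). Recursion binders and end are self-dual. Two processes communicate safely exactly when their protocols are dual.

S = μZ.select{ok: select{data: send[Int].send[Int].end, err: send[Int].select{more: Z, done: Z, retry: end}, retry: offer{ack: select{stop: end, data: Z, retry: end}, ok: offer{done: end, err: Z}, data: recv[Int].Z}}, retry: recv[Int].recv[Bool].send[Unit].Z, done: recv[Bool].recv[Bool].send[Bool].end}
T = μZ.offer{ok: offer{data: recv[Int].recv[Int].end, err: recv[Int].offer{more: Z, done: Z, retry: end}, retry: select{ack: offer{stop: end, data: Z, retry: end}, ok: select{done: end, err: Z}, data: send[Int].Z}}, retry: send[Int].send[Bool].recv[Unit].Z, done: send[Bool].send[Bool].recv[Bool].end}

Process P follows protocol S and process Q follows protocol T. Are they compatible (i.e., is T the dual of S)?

μZ ‖ μZ  ok (binder kept)
  select{ok,retry,done} ‖ offer{ok,retry,done}  ok same labels
    • ok:
      select{data,err,retry} ‖ offer{data,err,retry}  ok same labels
        • data:
          send[Int] ‖ recv[Int]  ok
            send[Int] ‖ recv[Int]  ok
              end ‖ end  ok
        • err:
          send[Int] ‖ recv[Int]  ok
            select{more,done,retry} ‖ offer{more,done,retry}  ok same labels
              • more:
                Z ‖ Z  ok
              • done:
                Z ‖ Z  ok
              • retry:
                end ‖ end  ok
        • retry:
          offer{ack,ok,data} ‖ select{ack,ok,data}  ok same labels
            • ack:
              select{stop,data,retry} ‖ offer{stop,data,retry}  ok same labels
                • stop:
                  end ‖ end  ok
                • data:
                  Z ‖ Z  ok
                • retry:
                  end ‖ end  ok
            • ok:
              offer{done,err} ‖ select{done,err}  ok same labels
                • done:
                  end ‖ end  ok
                • err:
                  Z ‖ Z  ok
            • data:
              recv[Int] ‖ send[Int]  ok
                Z ‖ Z  ok
    • retry:
      recv[Int] ‖ send[Int]  ok
        recv[Bool] ‖ send[Bool]  ok
          send[Unit] ‖ recv[Unit]  ok
            Z ‖ Z  ok
    • done:
      recv[Bool] ‖ send[Bool]  ok
        recv[Bool] ‖ send[Bool]  ok
          send[Bool] ‖ recv[Bool]  ok
            end ‖ end  ok

YES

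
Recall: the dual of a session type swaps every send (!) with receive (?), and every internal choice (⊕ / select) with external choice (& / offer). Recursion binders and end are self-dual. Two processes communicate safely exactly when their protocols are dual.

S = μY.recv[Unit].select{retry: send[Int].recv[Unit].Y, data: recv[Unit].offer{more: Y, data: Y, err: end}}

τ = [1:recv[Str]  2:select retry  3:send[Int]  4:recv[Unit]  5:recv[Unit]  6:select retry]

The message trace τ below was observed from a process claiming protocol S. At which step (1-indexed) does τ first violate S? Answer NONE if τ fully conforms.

1

[1] got recv[Str], protocol expects recv[Unit]  ✗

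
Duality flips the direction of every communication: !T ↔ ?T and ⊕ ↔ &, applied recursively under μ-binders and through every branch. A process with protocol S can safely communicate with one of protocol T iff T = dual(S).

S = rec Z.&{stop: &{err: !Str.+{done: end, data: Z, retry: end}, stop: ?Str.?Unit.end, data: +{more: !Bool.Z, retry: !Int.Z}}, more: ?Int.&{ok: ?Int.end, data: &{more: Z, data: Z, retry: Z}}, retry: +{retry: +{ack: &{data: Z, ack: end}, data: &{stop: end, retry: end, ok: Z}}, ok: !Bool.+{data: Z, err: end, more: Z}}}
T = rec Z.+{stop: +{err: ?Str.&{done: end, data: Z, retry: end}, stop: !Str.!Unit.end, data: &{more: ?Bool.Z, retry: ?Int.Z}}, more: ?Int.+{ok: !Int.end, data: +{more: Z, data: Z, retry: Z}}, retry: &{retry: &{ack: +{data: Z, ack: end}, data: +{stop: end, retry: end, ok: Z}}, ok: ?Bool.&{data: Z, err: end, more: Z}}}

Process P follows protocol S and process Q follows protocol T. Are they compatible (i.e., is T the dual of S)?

rec Z ‖ rec Z  match (binder kept)
  &{stop,more,retry} ‖ +{stop,more,retry}  match labels match
    case stop:
      &{err,stop,data} ‖ +{err,stop,data}  match labels match
        case err:
          !Str ‖ ?Str  match
            +{done,data,retry} ‖ &{done,data,retry}  match labels match
              case done:
                end ‖ end  match
              case data:
                Z ‖ Z  match
              case retry:
                end ‖ end  match
        case stop:
          ?Str ‖ !Str  match
            ?Unit ‖ !Unit  match
              end ‖ end  match
        case data:
          +{more,retry} ‖ &{more,retry}  match labels match
            case more:
              !Bool ‖ ?Bool  match
                Z ‖ Z  match
            case retry:
              !Int ‖ ?Int  match
                Z ‖ Z  match
    case more:
      ?Int ‖ ?Int  ✗ same direction on both sides — not dual

NO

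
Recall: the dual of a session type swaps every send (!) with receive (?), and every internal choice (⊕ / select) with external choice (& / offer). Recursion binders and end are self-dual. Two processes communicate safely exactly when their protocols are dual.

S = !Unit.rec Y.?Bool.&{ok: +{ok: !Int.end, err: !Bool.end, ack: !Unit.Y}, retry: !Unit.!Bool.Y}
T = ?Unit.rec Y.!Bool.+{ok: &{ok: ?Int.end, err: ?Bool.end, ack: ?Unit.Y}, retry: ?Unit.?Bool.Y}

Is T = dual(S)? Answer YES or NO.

YES

!Unit | ?Unit  match
  rec Y | rec Y  match (binder kept)
    ?Bool | !Bool  match
      &{ok,retry} | +{ok,retry}  match same labels
        • ok:
          +{ok,err,ack} | &{ok,err,ack}  match same labels
            • ok:
              !Int | ?Int  match
                end | end  match
            • err:
              !Bool | ?Bool  match
                end | end  match
            • ack:
              !Unit | ?Unit  match
                Y | Y  match
        • retry:
          !Unit | ?Unit  match
            !Bool | ?Bool  match
              Y | Y  match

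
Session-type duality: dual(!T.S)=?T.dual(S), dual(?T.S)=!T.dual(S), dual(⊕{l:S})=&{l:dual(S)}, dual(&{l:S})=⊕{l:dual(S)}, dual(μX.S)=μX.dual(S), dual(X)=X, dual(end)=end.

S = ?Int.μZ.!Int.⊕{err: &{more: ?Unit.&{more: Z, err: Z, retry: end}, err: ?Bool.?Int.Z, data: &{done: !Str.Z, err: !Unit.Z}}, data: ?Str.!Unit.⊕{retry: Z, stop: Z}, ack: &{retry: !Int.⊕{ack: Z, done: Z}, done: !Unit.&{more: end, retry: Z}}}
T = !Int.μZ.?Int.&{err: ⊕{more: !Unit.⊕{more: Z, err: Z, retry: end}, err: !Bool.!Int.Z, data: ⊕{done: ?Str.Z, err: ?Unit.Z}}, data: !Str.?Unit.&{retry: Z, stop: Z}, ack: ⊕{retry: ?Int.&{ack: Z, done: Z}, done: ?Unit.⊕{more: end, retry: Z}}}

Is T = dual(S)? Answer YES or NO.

?Int ‖ !Int  ✓
  μZ ‖ μZ  ✓ (binder kept)
    !Int ‖ ?Int  ✓
      ⊕{err,data,ack} ‖ &{err,data,ack}  ✓ label sets agree
        • err:
          &{more,err,data} ‖ ⊕{more,err,data}  ✓ label sets agree
            • more:
              ?Unit ‖ !Unit  ✓
                &{more,err,retry} ‖ ⊕{more,err,retry}  ✓ label sets agree
                  • more:
                    Z ‖ Z  ✓
                  • err:
                    Z ‖ Z  ✓
                  • retry:
                    end ‖ end  ✓
            • err:
              ?Bool ‖ !Bool  ✓
                ?Int ‖ !Int  ✓
                  Z ‖ Z  ✓
            • data:
              &{done,err} ‖ ⊕{done,err}  ✓ label sets agree
                • done:
                  !Str ‖ ?Str  ✓
                    Z ‖ Z  ✓
                • err:
                  !Unit ‖ ?Unit  ✓
                    Z ‖ Z  ✓
        • data:
          ?Str ‖ !Str  ✓
            !Unit ‖ ?Unit  ✓
              ⊕{retry,stop} ‖ &{retry,stop}  ✓ label sets agree
                • retry:
                  Z ‖ Z  ✓
                • stop:
                  Z ‖ Z  ✓
        • ack:
          &{retry,done} ‖ ⊕{retry,done}  ✓ label sets agree
            • retry:
              !Int ‖ ?Int  ✓
                ⊕{ack,done} ‖ &{ack,done}  ✓ label sets agree
                  • ack:
                    Z ‖ Z  ✓
                  • done:
                    Z ‖ Z  ✓
            • done:
              !Unit ‖ ?Unit  ✓
                &{more,retry} ‖ ⊕{more,retry}  ✓ label sets agree
                  • more:
                    end ‖ end  ✓
                  • retry:
                    Z ‖ Z  ✓

YES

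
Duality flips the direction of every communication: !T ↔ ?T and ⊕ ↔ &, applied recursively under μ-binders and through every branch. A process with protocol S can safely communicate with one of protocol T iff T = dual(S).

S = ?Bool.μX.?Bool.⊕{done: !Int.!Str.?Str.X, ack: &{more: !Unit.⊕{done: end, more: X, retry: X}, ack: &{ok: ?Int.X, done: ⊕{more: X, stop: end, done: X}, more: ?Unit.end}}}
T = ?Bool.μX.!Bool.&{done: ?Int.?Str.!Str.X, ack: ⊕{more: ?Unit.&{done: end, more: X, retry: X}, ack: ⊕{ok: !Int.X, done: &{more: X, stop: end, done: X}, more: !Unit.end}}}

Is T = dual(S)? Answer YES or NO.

NO

?Bool | ?Bool  ✗ same direction on both sides — not dual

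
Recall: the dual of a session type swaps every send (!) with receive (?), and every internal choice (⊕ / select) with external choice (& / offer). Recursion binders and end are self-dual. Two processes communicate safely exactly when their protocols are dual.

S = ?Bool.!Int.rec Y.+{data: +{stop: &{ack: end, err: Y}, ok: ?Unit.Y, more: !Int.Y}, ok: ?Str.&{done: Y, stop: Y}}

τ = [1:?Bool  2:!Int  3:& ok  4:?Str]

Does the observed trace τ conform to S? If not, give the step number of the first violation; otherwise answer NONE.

@1 ?Bool  ok  state: !Int.rec Y.…
@2 !Int  ok  state: rec Y.…
@3 got & ok, protocol expects + data or + ok  ✗

3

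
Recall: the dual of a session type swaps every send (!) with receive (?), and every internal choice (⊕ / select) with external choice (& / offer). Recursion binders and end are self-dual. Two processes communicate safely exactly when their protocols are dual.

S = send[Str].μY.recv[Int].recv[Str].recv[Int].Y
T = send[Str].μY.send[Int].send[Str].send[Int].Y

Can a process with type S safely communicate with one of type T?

NO

send[Str] | send[Str]  ✗ same direction on both sides — not dual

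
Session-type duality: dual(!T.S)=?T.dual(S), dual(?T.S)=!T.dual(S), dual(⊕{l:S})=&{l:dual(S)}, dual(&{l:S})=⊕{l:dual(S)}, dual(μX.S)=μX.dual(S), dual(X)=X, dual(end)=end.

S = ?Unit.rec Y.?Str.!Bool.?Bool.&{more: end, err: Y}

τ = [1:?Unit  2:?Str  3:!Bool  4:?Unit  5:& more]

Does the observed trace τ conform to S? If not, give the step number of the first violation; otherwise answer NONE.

4

[1] ?Unit  ok  state: rec Y.…
[2] ?Str  ok  state: !Bool.?Bool.&{more: end, err: rec Y.…}
[3] !Bool  ok  state: ?Bool.&{more: end, err: rec Y.…}
[4] got ?Unit, protocol expects ?Bool  ✗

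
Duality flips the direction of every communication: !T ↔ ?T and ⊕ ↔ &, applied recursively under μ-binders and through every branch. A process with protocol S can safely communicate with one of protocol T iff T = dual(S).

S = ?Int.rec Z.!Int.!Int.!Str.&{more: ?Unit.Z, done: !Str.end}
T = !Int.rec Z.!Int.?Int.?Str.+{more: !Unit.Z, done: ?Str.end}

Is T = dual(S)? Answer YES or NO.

NO

?Int vs !Int  ✓
  rec Z vs rec Z  ✓ (binder kept)
    !Int vs !Int  ✗ same direction on both sides — not dual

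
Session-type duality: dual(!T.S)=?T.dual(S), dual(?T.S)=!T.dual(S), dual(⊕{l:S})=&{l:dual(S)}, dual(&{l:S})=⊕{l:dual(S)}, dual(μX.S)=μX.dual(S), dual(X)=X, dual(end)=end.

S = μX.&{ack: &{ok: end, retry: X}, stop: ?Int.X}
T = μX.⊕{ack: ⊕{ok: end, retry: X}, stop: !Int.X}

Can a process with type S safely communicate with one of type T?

μX | μX  match (binder kept)
  &{ack,stop} | ⊕{ack,stop}  match label sets agree
    case ack:
      &{ok,retry} | ⊕{ok,retry}  match label sets agree
        case ok:
          end | end  match
        case retry:
          X | X  match
    case stop:
      ?Int | !Int  match
        X | X  match

YES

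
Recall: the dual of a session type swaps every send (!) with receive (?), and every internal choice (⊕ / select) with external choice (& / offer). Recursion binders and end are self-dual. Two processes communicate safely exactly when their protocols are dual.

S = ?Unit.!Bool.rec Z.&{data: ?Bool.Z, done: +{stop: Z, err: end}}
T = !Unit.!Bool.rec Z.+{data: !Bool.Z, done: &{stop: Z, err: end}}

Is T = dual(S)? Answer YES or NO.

?Unit | !Unit  match
  !Bool | !Bool  ✗ same direction on both sides — not dual

NO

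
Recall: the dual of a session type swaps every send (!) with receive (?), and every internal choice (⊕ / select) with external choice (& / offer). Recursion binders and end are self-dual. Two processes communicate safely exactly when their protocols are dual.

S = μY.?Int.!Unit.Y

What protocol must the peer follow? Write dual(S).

μY = μY  (rec unchanged)
  ?Int = !Int
    !Unit = ?Unit
      Y ↦ Y

μY.!Int.?Unit.Y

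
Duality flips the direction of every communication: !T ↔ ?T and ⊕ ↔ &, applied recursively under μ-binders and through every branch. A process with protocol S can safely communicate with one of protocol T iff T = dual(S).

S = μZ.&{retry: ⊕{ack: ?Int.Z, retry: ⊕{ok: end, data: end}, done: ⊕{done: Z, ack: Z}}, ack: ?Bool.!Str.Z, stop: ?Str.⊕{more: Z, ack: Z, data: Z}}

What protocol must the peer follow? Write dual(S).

μZ ↦ μZ  (binder kept)
  &{retry,ack,stop} ↦ ⊕{retry,ack,stop}  (offer→select)
    case retry:
      ⊕{ack,retry,done} ↦ &{ack,retry,done}  (⊕→&)
        case ack:
          ?Int ↦ !Int
            Z ↦ Z
        case retry:
          ⊕{ok,data} ↦ &{ok,data}  (⊕→&)
            case ok:
              end ↦ end
            case data:
              end ↦ end
        case done:
          ⊕{done,ack} ↦ &{done,ack}  (⊕→&)
            case done:
              Z ↦ Z
            case ack:
              Z ↦ Z
    case ack:
      ?Bool ↦ !Bool
        !Str ↦ ?Str
          Z ↦ Z
    case stop:
      ?Str ↦ !Str
        ⊕{more,ack,data} ↦ &{more,ack,data}  (⊕→&)
          case more:
            Z ↦ Z
          case ack:
            Z ↦ Z
          case data:
            Z ↦ Z

μZ.⊕{retry: &{ack: !Int.Z, retry: &{ok: end, data: end}, done: &{done: Z, ack: Z}}, ack: !Bool.?Str.Z, stop: !Str.&{more: Z, ack: Z, data: Z}}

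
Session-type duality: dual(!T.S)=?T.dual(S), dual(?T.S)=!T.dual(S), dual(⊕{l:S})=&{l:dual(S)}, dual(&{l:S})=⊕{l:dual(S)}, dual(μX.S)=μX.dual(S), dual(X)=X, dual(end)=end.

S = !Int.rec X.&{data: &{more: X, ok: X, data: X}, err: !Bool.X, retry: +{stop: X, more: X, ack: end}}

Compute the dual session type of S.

!Int = ?Int
  rec X = rec X  (rec unchanged)
    &{data,err,retry} = +{data,err,retry}  (offer→select)
      case data:
        &{more,ok,data} = +{more,ok,data}  (offer→select)
          case more:
            X self-dual
          case ok:
            X self-dual
          case data:
            X self-dual
      case err:
        !Bool = ?Bool
          X self-dual
      case retry:
        +{stop,more,ack} = &{stop,more,ack}  (select→offer)
          case stop:
            X self-dual
          case more:
            X self-dual
          case ack:
            end self-dual

?Int.rec X.+{data: +{more: X, ok: X, data: X}, err: ?Bool.X, retry: &{stop: X, more: X, ack: end}}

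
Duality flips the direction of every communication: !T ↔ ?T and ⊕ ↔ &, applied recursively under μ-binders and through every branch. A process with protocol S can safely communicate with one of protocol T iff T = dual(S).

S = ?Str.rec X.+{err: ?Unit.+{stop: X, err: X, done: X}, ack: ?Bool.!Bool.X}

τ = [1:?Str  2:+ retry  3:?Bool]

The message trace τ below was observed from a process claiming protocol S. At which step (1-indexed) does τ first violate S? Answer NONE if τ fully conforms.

2

step 1: ?Str  match  residual = rec X.…
step 2: got + retry, protocol expects + err or + ack  ✗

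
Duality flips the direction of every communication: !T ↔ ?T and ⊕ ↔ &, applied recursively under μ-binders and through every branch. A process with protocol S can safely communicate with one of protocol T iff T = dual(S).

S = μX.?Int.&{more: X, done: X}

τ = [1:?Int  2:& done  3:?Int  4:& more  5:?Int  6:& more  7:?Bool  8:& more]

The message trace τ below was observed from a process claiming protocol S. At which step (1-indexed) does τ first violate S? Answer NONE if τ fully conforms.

7

@1 ?Int  match  state: &{more: μX.…, done: μX.…}
@2 & done  match  state: μX.…
@3 ?Int  match  state: &{more: μX.…, done: μX.…}
@4 & more  match  state: μX.…
@5 ?Int  match  state: &{more: μX.…, done: μX.…}
@6 & more  match  state: μX.…
@7 got ?Bool, protocol expects ?Int  ✗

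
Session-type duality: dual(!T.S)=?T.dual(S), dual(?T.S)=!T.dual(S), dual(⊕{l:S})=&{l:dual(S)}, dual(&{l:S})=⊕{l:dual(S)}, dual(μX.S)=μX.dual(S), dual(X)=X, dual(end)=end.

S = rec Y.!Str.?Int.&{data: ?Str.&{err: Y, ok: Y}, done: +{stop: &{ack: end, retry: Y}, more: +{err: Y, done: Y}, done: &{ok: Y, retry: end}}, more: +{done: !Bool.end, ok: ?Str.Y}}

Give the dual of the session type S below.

rec Y → rec Y  (rec unchanged)
  !Str → ?Str
    ?Int → !Int
      &{data,done,more} → +{data,done,more}  (external→internal)
        case data:
          ?Str → !Str
            &{err,ok} → +{err,ok}  (external→internal)
              case err:
                Y self-dual
              case ok:
                Y self-dual
        case done:
          +{stop,more,done} → &{stop,more,done}  (internal→external)
            case stop:
              &{ack,retry} → +{ack,retry}  (external→internal)
                case ack:
                  end self-dual
                case retry:
                  Y self-dual
            case more:
              +{err,done} → &{err,done}  (internal→external)
                case err:
                  Y self-dual
                case done:
                  Y self-dual
            case done:
              &{ok,retry} → +{ok,retry}  (external→internal)
                case ok:
                  Y self-dual
                case retry:
                  end self-dual
        case more:
          +{done,ok} → &{done,ok}  (internal→external)
            case done:
              !Bool → ?Bool
                end self-dual
            case ok:
              ?Str → !Str
                Y self-dual

rec Y.?Str.!Int.+{data: !Str.+{err: Y, ok: Y}, done: &{stop: +{ack: end, retry: Y}, more: &{err: Y, done: Y}, done: +{ok: Y, retry: end}}, more: &{done: ?Bool.end, ok: !Str.Y}}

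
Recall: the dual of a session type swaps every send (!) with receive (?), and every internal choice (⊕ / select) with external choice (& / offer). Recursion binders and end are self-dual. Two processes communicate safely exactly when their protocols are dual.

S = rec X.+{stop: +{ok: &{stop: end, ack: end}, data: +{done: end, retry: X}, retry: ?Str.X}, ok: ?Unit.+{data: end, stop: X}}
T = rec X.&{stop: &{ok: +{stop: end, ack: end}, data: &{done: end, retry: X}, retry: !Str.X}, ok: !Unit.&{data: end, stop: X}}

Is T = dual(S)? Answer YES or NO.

rec X | rec X  ok (rec unchanged)
  +{stop,ok} | &{stop,ok}  ok same labels
    • stop:
      +{ok,data,retry} | &{ok,data,retry}  ok same labels
        • ok:
          &{stop,ack} | +{stop,ack}  ok same labels
            • stop:
              end | end  ok
            • ack:
              end | end  ok
        • data:
          +{done,retry} | &{done,retry}  ok same labels
            • done:
              end | end  ok
            • retry:
              X | X  ok
        • retry:
          ?Str | !Str  ok
            X | X  ok
    • ok:
      ?Unit | !Unit  ok
        +{data,stop} | &{data,stop}  ok same labels
          • data:
            end | end  ok
          • stop:
            X | X  ok

YES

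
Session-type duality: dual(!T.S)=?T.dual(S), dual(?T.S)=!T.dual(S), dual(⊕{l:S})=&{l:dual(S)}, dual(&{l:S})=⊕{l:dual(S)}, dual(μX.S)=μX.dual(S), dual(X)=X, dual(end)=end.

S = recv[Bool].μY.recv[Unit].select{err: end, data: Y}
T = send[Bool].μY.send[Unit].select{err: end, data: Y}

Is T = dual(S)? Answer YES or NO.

recv[Bool] | send[Bool]  ok
  μY | μY  ok (rec unchanged)
    recv[Unit] | send[Unit]  ok
      select{err,data} | select{err,data}  ✗ choice polarity not flipped — not dual

NO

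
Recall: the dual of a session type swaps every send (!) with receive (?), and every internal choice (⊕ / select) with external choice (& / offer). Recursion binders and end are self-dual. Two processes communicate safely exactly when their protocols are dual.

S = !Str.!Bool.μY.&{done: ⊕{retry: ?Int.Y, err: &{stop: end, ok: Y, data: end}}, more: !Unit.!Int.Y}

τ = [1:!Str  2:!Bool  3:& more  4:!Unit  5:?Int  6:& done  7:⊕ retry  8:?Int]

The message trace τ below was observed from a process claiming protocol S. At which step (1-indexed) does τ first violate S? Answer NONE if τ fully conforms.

step 1: !Str  ok  now at !Bool.μY.…
step 2: !Bool  ok  now at μY.…
step 3: & more  ok  now at !Unit.!Int.μY.…
step 4: !Unit  ok  now at !Int.μY.…
step 5: got ?Int, protocol expects !Int  ✗

5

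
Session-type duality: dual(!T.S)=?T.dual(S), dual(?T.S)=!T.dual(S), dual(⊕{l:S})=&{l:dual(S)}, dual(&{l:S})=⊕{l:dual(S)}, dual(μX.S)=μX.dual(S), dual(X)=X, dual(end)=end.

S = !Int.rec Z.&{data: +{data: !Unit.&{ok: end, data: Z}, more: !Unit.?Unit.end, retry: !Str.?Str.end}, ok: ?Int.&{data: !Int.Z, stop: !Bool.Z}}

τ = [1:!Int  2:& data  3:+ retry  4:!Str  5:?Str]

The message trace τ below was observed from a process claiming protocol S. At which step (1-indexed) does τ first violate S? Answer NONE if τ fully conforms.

step 1: !Int  match  state: rec Z.…
step 2: & data  match  state: +{data: !Unit.&{ok: end, data: rec Z.…}, more: !Unit.?Unit.end, retry: !Str.?Str.end}
step 3: + retry  match  state: !Str.?Str.end
step 4: !Str  match  state: ?Str.end
step 5: ?Str  match  state: end
all 5 steps conform

NONE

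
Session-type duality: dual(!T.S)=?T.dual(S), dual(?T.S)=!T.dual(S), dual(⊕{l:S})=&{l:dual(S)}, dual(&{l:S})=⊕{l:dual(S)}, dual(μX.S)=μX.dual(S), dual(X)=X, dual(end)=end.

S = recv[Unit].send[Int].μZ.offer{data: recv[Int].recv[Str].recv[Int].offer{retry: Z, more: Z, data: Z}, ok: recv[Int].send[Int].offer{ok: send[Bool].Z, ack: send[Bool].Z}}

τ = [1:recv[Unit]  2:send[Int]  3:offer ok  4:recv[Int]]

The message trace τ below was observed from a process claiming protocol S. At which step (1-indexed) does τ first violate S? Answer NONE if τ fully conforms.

NONE

[1] recv[Unit]  ✓  cont: send[Int].μZ.…
[2] send[Int]  ✓  cont: μZ.…
[3] offer ok  ✓  cont: recv[Int].send[Int].offer{ok: send[Bool].μZ.…, ack: send[Bool].μZ.…}
[4] recv[Int]  ✓  cont: send[Int].offer{ok: send[Bool].μZ.…, ack: send[Bool].μZ.…}
τ conforms to S (length 4)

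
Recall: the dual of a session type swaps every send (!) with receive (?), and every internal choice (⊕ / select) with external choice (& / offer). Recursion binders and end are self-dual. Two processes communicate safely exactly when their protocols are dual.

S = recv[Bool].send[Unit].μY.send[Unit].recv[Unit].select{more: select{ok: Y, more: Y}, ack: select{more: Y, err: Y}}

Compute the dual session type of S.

recv[Bool] → send[Bool]
  send[Unit] → recv[Unit]
    μY → μY  (rec unchanged)
      send[Unit] → recv[Unit]
        recv[Unit] → send[Unit]
          select{more,ack} → offer{more,ack}  (⊕→&)
            case more:
              select{ok,more} → offer{ok,more}  (⊕→&)
                case ok:
                  Y ↦ Y
                case more:
                  Y ↦ Y
            case ack:
              select{more,err} → offer{more,err}  (⊕→&)
                case more:
                  Y ↦ Y
                case err:
                  Y ↦ Y

send[Bool].recv[Unit].μY.recv[Unit].send[Unit].offer{more: offer{ok: Y, more: Y}, ack: offer{more: Y, err: Y}}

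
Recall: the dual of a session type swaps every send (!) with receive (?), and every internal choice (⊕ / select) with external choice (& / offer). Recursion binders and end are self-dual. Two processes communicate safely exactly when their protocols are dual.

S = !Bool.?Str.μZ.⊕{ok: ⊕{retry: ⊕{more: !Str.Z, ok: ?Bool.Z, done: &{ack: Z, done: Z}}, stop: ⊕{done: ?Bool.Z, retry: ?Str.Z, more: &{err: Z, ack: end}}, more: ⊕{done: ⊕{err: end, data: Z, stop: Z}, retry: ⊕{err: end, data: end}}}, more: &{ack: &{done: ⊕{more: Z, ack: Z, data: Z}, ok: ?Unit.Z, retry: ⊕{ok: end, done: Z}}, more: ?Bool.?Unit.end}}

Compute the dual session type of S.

!Bool = ?Bool
  ?Str = !Str
    μZ = μZ  (μ self-dual)
      ⊕{ok,more} = &{ok,more}  (internal→external)
        • ok:
          ⊕{retry,stop,more} = &{retry,stop,more}  (internal→external)
            • retry:
              ⊕{more,ok,done} = &{more,ok,done}  (internal→external)
                • more:
                  !Str = ?Str
                    Z self-dual
                • ok:
                  ?Bool = !Bool
                    Z self-dual
                • done:
                  &{ack,done} = ⊕{ack,done}  (offer→select)
                    • ack:
                      Z self-dual
                    • done:
                      Z self-dual
            • stop:
              ⊕{done,retry,more} = &{done,retry,more}  (internal→external)
                • done:
                  ?Bool = !Bool
                    Z self-dual
                • retry:
                  ?Str = !Str
                    Z self-dual
                • more:
                  &{err,ack} = ⊕{err,ack}  (offer→select)
                    • err:
                      Z self-dual
                    • ack:
                      end self-dual
            • more:
              ⊕{done,retry} = &{done,retry}  (internal→external)
                • done:
                  ⊕{err,data,stop} = &{err,data,stop}  (internal→external)
                    • err:
                      end self-dual
                    • data:
                      Z self-dual
                    • stop:
                      Z self-dual
                • retry:
                  ⊕{err,data} = &{err,data}  (internal→external)
                    • err:
                      end self-dual
                    • data:
                      end self-dual
        • more:
          &{ack,more} = ⊕{ack,more}  (offer→select)
            • ack:
              &{done,ok,retry} = ⊕{done,ok,retry}  (offer→select)
                • done:
                  ⊕{more,ack,data} = &{more,ack,data}  (internal→external)
                    • more:
                      Z self-dual
                    • ack:
                      Z self-dual
                    • data:
                      Z self-dual
                • ok:
                  ?Unit = !Unit
                    Z self-dual
                • retry:
                  ⊕{ok,done} = &{ok,done}  (internal→external)
                    • ok:
                      end self-dual
                    • done:
                      Z self-dual
            • more:
              ?Bool = !Bool
                ?Unit = !Unit
                  end self-dual

?Bool.!Str.μZ.&{ok: &{retry: &{more: ?Str.Z, ok: !Bool.Z, done: ⊕{ack: Z, done: Z}}, stop: &{done: !Bool.Z, retry: !Str.Z, more: ⊕{err: Z, ack: end}}, more: &{done: &{err: end, data: Z, stop: Z}, retry: &{err: end, data: end}}}, more: ⊕{ack: ⊕{done: &{more: Z, ack: Z, data: Z}, ok: !Unit.Z, retry: &{ok: end, done: Z}}, more: !Bool.!Unit.end}}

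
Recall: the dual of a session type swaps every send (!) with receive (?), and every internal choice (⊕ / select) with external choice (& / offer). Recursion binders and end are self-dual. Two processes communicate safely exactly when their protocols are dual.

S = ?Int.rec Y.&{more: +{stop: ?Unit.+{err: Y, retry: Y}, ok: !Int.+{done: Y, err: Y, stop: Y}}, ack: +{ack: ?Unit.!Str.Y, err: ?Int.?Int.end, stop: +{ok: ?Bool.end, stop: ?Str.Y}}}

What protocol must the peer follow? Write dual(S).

!Int.rec Y.+{more: &{stop: !Unit.&{err: Y, retry: Y}, ok: ?Int.&{done: Y, err: Y, stop: Y}}, ack: &{ack: !Unit.?Str.Y, err: !Int.!Int.end, stop: &{ok: !Bool.end, stop: !Str.Y}}}

?Int ↦ !Int
  rec Y ↦ rec Y  (μ self-dual)
    &{more,ack} ↦ +{more,ack}  (&→⊕)
      • more:
        +{stop,ok} ↦ &{stop,ok}  (⊕→&)
          • stop:
            ?Unit ↦ !Unit
              +{err,retry} ↦ &{err,retry}  (⊕→&)
                • err:
                  Y ↦ Y
                • retry:
                  Y ↦ Y
          • ok:
            !Int ↦ ?Int
              +{done,err,stop} ↦ &{done,err,stop}  (⊕→&)
                • done:
                  Y ↦ Y
                • err:
                  Y ↦ Y
                • stop:
                  Y ↦ Y
      • ack:
        +{ack,err,stop} ↦ &{ack,err,stop}  (⊕→&)
          • ack:
            ?Unit ↦ !Unit
              !Str ↦ ?Str
                Y ↦ Y
          • err:
            ?Int ↦ !Int
              ?Int ↦ !Int
                end ↦ end
          • stop:
            +{ok,stop} ↦ &{ok,stop}  (⊕→&)
              • ok:
                ?Bool ↦ !Bool
                  end ↦ end
              • stop:
                ?Str ↦ !Str
                  Y ↦ Y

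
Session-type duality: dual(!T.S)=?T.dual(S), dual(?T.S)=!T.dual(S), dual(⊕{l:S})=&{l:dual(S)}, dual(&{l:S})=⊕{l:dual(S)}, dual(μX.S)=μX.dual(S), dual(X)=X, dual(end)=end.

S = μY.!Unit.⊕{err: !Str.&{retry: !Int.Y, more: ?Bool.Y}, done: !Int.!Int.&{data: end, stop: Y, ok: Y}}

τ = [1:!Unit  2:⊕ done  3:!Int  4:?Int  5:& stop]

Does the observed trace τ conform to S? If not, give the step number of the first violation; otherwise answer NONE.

4

[1] !Unit  match  residual = ⊕{err: !Str.&{retry: !Int.μY.…, more: ?Bool.μY.…}, done: !Int.!Int.&{data: end, stop: μY.…, ok: μY.…}}
[2] ⊕ done  match  residual = !Int.!Int.&{data: end, stop: μY.…, ok: μY.…}
[3] !Int  match  residual = !Int.&{data: end, stop: μY.…, ok: μY.…}
[4] got ?Int, protocol expects !Int  ✗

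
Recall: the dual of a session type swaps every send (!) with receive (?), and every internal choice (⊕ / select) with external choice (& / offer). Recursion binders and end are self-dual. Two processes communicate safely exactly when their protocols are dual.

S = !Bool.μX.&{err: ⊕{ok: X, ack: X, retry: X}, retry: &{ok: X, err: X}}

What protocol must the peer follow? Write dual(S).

?Bool.μX.⊕{err: &{ok: X, ack: X, retry: X}, retry: ⊕{ok: X, err: X}}

!Bool = ?Bool
  μX = μX  (rec unchanged)
    &{err,retry} = ⊕{err,retry}  (&→⊕)
      • err:
        ⊕{ok,ack,retry} = &{ok,ack,retry}  (select→offer)
          • ok:
            dual(X) = X
          • ack:
            dual(X) = X
          • retry:
            dual(X) = X
      • retry:
        &{ok,err} = ⊕{ok,err}  (&→⊕)
          • ok:
            dual(X) = X
          • err:
            dual(X) = X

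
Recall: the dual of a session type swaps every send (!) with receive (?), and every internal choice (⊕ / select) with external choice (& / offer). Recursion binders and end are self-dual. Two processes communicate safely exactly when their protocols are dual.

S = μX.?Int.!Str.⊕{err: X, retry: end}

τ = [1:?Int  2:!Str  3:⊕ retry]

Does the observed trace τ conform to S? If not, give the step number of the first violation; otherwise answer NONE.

[1] ?Int  match  now at !Str.⊕{err: μX.…, retry: end}
[2] !Str  match  now at ⊕{err: μX.…, retry: end}
[3] ⊕ retry  match  now at end
trace exhausted — no violation

NONE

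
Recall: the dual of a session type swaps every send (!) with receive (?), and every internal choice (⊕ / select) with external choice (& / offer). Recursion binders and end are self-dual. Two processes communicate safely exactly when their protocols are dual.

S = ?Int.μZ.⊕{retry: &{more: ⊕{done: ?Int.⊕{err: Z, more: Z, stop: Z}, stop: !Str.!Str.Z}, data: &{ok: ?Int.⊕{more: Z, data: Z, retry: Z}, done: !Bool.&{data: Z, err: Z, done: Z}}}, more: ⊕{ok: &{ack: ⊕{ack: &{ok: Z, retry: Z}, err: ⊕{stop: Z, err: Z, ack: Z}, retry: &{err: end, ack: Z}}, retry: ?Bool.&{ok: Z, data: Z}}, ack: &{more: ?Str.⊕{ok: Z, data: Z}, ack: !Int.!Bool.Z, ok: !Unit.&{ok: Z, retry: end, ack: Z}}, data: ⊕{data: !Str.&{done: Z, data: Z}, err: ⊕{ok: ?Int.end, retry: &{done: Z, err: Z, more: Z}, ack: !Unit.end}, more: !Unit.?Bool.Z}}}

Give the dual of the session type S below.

!Int.μZ.&{retry: ⊕{more: &{done: !Int.&{err: Z, more: Z, stop: Z}, stop: ?Str.?Str.Z}, data: ⊕{ok: !Int.&{more: Z, data: Z, retry: Z}, done: ?Bool.⊕{data: Z, err: Z, done: Z}}}, more: &{ok: ⊕{ack: &{ack: ⊕{ok: Z, retry: Z}, err: &{stop: Z, err: Z, ack: Z}, retry: ⊕{err: end, ack: Z}}, retry: !Bool.⊕{ok: Z, data: Z}}, ack: ⊕{more: !Str.&{ok: Z, data: Z}, ack: ?Int.?Bool.Z, ok: ?Unit.⊕{ok: Z, retry: end, ack: Z}}, data: &{data: ?Str.⊕{done: Z, data: Z}, err: &{ok: !Int.end, retry: ⊕{done: Z, err: Z, more: Z}, ack: ?Unit.end}, more: ?Unit.!Bool.Z}}}

?Int → !Int
  μZ → μZ  (rec unchanged)
    ⊕{retry,more} → &{retry,more}  (internal→external)
      case retry:
        &{more,data} → ⊕{more,data}  (offer→select)
          case more:
            ⊕{done,stop} → &{done,stop}  (internal→external)
              case done:
                ?Int → !Int
                  ⊕{err,more,stop} → &{err,more,stop}  (internal→external)
                    case err:
                      Z ↦ Z
                    case more:
                      Z ↦ Z
                    case stop:
                      Z ↦ Z
              case stop:
                !Str → ?Str
                  !Str → ?Str
                    Z ↦ Z
          case data:
            &{ok,done} → ⊕{ok,done}  (offer→select)
              case ok:
                ?Int → !Int
                  ⊕{more,data,retry} → &{more,data,retry}  (internal→external)
                    case more:
                      Z ↦ Z
                    case data:
                      Z ↦ Z
                    case retry:
                      Z ↦ Z
              case done:
                !Bool → ?Bool
                  &{data,err,done} → ⊕{data,err,done}  (offer→select)
                    case data:
                      Z ↦ Z
                    case err:
                      Z ↦ Z
                    case done:
                      Z ↦ Z
      case more:
        ⊕{ok,ack,data} → &{ok,ack,data}  (internal→external)
          case ok:
            &{ack,retry} → ⊕{ack,retry}  (offer→select)
              case ack:
                ⊕{ack,err,retry} → &{ack,err,retry}  (internal→external)
                  case ack:
                    &{ok,retry} → ⊕{ok,retry}  (offer→select)
                      case ok:
                        Z ↦ Z
                      case retry:
                        Z ↦ Z
                  case err:
                    ⊕{stop,err,ack} → &{stop,err,ack}  (internal→external)
                      case stop:
                        Z ↦ Z
                      case err:
                        Z ↦ Z
                      case ack:
                        Z ↦ Z
                  case retry:
                    &{err,ack} → ⊕{err,ack}  (offer→select)
                      case err:
                        end ↦ end
                      case ack:
                        Z ↦ Z
              case retry:
                ?Bool → !Bool
                  &{ok,data} → ⊕{ok,data}  (offer→select)
                    case ok:
                      Z ↦ Z
                    case data:
                      Z ↦ Z
          case ack:
            &{more,ack,ok} → ⊕{more,ack,ok}  (offer→select)
              case more:
                ?Str → !Str
                  ⊕{ok,data} → &{ok,data}  (internal→external)
                    case ok:
                      Z ↦ Z
                    case data:
                      Z ↦ Z
              case ack:
                !Int → ?Int
                  !Bool → ?Bool
                    Z ↦ Z
              case ok:
                !Unit → ?Unit
                  &{ok,retry,ack} → ⊕{ok,retry,ack}  (offer→select)
                    case ok:
                      Z ↦ Z
                    case retry:
                      end ↦ end
                    case ack:
                      Z ↦ Z
          case data:
            ⊕{data,err,more} → &{data,err,more}  (internal→external)
              case data:
                !Str → ?Str
                  &{done,data} → ⊕{done,data}  (offer→select)
                    case done:
                      Z ↦ Z
                    case data:
                      Z ↦ Z
              case err:
                ⊕{ok,retry,ack} → &{ok,retry,ack}  (internal→external)
                  case ok:
                    ?Int → !Int
                      end ↦ end
                  case retry:
                    &{done,err,more} → ⊕{done,err,more}  (offer→select)
                      case done:
                        Z ↦ Z
                      case err:
                        Z ↦ Z
                      case more:
                        Z ↦ Z
                  case ack:
                    !Unit → ?Unit
                      end ↦ end
              case more:
                !Unit → ?Unit
                  ?Bool → !Bool
                    Z ↦ Z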